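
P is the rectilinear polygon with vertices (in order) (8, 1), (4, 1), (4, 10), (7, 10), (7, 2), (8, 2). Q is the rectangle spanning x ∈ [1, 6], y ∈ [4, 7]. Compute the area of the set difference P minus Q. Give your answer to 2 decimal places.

|P| = 28, |P∩Q| = 6.
|P ∖ Q| = |P| − |P∩Q| = 28 − 6 = 22.00.

22.00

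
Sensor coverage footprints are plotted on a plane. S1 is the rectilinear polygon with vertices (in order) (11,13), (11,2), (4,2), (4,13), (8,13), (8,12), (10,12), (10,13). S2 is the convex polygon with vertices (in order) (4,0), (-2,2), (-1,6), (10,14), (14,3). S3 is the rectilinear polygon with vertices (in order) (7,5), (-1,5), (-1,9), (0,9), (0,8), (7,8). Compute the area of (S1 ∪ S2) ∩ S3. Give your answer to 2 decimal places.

21.25

The region (S1 ∪ S2) ∩ S3 is the polygon with vertices (1.75,8), (7,8), (7,5), (-1,5), (-1,6).
By the shoelace formula its area is 21.25.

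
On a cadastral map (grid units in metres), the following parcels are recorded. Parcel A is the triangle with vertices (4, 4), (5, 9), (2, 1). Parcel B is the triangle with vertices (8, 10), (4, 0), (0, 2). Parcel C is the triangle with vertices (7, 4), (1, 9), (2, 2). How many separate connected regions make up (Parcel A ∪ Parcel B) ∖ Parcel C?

2

(Parcel A ∪ Parcel B) ∖ Parcel C splits into 2 disjoint pieces (area 6.3331, area 8.4167).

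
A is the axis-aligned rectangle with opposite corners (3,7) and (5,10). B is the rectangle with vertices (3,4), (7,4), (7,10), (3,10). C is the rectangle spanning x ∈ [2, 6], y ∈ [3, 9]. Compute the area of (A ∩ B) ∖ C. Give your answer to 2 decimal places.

2.00

|A ∩ B| = 6.
|(A ∩ B) ∩ C| = 4.
|(A ∩ B) ∖ C| = 6 − 4 = 2.00.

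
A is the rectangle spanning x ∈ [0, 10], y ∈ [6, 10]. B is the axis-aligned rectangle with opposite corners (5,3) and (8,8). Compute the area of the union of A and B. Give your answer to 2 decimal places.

49.00

By inclusion–exclusion:
Individual areas: |A| = 40, |B| = 15.
|A∩B|: x∈[5,8], y∈[6,8] → 3·2 = 6.
|A ∪ B| = 55 − 6 = 49.00.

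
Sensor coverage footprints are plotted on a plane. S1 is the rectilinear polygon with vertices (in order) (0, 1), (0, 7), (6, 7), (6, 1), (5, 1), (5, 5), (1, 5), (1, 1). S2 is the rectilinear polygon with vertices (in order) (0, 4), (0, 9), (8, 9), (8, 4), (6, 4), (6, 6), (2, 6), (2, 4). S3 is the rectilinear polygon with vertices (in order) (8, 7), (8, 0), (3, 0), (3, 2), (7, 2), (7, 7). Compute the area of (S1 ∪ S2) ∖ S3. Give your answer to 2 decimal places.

39.00

|S1 ∪ S2| = 43.
|(S1 ∪ S2) ∩ S3| = 4.
|(S1 ∪ S2) ∖ S3| = 43 − 4 = 39.00.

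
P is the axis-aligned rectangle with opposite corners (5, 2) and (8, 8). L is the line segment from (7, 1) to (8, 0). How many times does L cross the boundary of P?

The segment lies entirely outside P and never meets its boundary.

0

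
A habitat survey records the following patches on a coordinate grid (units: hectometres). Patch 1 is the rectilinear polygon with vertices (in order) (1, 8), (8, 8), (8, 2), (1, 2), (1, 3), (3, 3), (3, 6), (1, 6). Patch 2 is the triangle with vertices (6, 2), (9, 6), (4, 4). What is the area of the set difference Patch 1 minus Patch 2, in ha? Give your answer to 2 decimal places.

|Patch 1| = 36, |Patch 1∩Patch 2| = 6.5333.
|Patch 1 ∖ Patch 2| = |Patch 1| − |Patch 1∩Patch 2| = 36 − 6.5333 = 29.47.

29.47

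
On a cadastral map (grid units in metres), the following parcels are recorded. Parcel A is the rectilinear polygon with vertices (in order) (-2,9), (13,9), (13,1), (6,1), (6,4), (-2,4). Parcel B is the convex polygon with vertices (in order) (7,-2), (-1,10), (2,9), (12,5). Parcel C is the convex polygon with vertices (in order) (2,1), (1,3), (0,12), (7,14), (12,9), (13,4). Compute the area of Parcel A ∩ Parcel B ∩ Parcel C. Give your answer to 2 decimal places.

38.76

The intersection is the polygon with vertices (12,5), (10.871,3.419), (6,2.091), (6,4), (3,4), (0.467,7.8), (0.333,9), (2,9).
By the shoelace formula its area is 38.76.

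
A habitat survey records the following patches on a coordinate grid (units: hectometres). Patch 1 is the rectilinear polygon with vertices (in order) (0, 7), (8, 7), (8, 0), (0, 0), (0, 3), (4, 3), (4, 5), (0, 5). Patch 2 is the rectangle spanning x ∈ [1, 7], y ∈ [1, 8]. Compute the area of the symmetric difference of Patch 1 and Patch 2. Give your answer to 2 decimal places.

|Patch 1| = 48, |Patch 2| = 42, |Patch 1∩Patch 2| = 30.
|Patch 1 △ Patch 2| = |Patch 1| + |Patch 2| − 2·|Patch 1∩Patch 2| = 48 + 42 − 60 = 30.00.

30.00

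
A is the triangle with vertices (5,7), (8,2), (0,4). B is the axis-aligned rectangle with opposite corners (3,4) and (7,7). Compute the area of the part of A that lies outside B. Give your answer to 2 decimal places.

9.50

|A| = 17, |A∩B| = 7.5.
|A ∖ B| = |A| − |A∩B| = 17 − 7.5 = 9.50.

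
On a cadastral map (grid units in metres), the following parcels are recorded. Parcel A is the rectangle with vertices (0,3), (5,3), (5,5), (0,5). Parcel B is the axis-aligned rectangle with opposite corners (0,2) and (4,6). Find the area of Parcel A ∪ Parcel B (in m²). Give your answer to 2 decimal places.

18.00

By inclusion–exclusion:
Individual areas: |Parcel A| = 10, |Parcel B| = 16.
|Parcel A∩Parcel B|: x∈[0,4], y∈[3,5] → 4·2 = 8.
|Parcel A ∪ Parcel B| = 26 − 8 = 18.00.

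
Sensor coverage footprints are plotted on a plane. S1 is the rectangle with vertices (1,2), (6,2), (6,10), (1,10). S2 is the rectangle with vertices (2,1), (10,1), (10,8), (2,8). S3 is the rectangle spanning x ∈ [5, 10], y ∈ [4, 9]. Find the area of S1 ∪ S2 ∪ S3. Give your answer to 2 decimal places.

By inclusion–exclusion:
Individual areas: |S1| = 40, |S2| = 56, |S3| = 25.
|S1∩S2|: x∈[2,6], y∈[2,8] → 4·6 = 24.
|S1∩S3|: x∈[5,6], y∈[4,9] → 1·5 = 5.
|S2∩S3|: x∈[5,10], y∈[4,8] → 5·4 = 20.
|S1∩S2∩S3| = 4.
|S1 ∪ S2 ∪ S3| = 121 − 49 + 4 = 76.00.

76.00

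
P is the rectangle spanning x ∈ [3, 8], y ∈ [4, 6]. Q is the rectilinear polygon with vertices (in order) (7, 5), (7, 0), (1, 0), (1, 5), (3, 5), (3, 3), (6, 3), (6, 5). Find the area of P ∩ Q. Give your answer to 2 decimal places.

1.00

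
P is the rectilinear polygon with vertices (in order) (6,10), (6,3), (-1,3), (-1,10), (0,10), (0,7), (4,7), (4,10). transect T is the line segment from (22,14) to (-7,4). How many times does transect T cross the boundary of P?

The segment meets the boundary at (1.7,7), (4,7.793), (6,8.483), (-1,6.069).

4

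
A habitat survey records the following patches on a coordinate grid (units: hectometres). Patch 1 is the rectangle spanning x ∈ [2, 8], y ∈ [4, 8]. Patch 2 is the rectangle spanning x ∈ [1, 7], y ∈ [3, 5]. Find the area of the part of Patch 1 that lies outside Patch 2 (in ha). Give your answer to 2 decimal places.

|Patch 1∩Patch 2|: x∈[2,7], y∈[4,5] → 5·1 = 5.
|Patch 1| = 24.
|Patch 1 ∖ Patch 2| = |Patch 1| − |Patch 1∩Patch 2| = 24 − 5 = 19.00.

19.00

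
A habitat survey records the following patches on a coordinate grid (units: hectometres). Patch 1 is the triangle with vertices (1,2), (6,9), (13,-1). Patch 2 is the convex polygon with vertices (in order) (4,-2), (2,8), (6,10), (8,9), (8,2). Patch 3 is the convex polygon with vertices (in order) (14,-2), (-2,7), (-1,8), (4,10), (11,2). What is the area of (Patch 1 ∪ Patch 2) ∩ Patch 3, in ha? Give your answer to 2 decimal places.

The region (Patch 1 ∪ Patch 2) ∩ Patch 3 is the polygon with vertices (2,8), (4.609,9.304), (10.5,2.571), (13,-1), (11.6,-0.65), (2.688,4.363), (2.719,4.406).
By the shoelace formula its area is 39.80.

39.80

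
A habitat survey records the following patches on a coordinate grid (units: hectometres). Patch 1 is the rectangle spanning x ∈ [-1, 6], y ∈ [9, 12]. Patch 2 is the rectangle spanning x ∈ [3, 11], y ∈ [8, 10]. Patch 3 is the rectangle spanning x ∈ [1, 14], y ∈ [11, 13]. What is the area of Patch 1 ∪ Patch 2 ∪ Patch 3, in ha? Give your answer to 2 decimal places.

By inclusion–exclusion:
Individual areas: |Patch 1| = 21, |Patch 2| = 16, |Patch 3| = 26.
|Patch 1∩Patch 2|: x∈[3,6], y∈[9,10] → 3·1 = 3.
|Patch 1∩Patch 3|: x∈[1,6], y∈[11,12] → 5·1 = 5.
|Patch 2∩Patch 3| = 0 (no overlap).
|Patch 1∩Patch 2∩Patch 3| = 0.
|Patch 1 ∪ Patch 2 ∪ Patch 3| = 63 − 8 + 0 = 55.00.

55.00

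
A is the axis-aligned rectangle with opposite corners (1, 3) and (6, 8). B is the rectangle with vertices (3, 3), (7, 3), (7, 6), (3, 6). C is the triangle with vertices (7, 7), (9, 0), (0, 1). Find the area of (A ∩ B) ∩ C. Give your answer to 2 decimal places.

5.56

The region (A ∩ B) ∩ C is the polygon with vertices (3,3), (3,3.571), (5.833,6), (6,6), (6,3).
By the shoelace formula its area is 5.56.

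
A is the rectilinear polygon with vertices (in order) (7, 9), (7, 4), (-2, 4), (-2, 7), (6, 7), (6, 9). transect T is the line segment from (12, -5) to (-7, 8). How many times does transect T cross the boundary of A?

The segment meets the boundary at (-2,4.579), (-1.154,4).

2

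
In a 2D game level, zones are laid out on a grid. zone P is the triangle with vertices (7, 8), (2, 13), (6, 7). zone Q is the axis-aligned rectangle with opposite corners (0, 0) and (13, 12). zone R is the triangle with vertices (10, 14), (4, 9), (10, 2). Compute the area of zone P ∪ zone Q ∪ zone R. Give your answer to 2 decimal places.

By inclusion–exclusion:
Individual areas: |zone P| = 5, |zone Q| = 156, |zone R| = 36.
|zone P∩zone Q| = 4.8333.
|zone P∩zone R| = 3.1234.
|zone Q∩zone R| = 33.6.
|zone P∩zone Q∩zone R| = 3.1234.
|zone P ∪ zone Q ∪ zone R| = 197 − 41.5567 + 3.1234 = 158.57.

158.57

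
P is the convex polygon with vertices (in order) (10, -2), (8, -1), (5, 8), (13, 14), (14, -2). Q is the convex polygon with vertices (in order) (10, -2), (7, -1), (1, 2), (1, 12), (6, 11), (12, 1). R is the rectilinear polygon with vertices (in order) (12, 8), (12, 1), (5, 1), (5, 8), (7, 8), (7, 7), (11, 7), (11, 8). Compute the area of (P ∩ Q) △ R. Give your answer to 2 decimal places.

31.76

|P ∩ Q| = 36.8276.
|(P ∩ Q) ∩ R| = 25.0333.
|(P ∩ Q) △ R| = 36.8276 + 45 − 50.0667 = 31.76.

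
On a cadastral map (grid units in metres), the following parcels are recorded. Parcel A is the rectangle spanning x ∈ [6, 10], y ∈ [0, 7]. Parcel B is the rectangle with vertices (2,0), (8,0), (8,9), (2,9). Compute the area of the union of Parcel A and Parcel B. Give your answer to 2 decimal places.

By inclusion–exclusion:
Individual areas: |Parcel A| = 28, |Parcel B| = 54.
|Parcel A∩Parcel B|: x∈[6,8], y∈[0,7] → 2·7 = 14.
|Parcel A ∪ Parcel B| = 82 − 14 = 68.00.

68.00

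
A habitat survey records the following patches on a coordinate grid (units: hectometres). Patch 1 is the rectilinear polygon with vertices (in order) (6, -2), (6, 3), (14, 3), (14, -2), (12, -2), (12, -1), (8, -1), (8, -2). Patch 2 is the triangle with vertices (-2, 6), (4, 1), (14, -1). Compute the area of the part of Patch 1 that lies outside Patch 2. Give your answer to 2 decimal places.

28.40

|Patch 1| = 36, |Patch 1∩Patch 2| = 7.6.
|Patch 1 ∖ Patch 2| = |Patch 1| − |Patch 1∩Patch 2| = 36 − 7.6 = 28.40.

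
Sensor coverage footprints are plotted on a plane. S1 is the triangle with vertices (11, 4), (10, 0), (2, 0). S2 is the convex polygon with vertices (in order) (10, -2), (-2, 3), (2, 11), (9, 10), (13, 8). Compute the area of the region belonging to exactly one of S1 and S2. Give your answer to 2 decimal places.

|S1| = 16, |S2| = 122.5, |S1∩S2| = 14.8989.
|S1 △ S2| = |S1| + |S2| − 2·|S1∩S2| = 16 + 122.5 − 29.7978 = 108.70.

108.70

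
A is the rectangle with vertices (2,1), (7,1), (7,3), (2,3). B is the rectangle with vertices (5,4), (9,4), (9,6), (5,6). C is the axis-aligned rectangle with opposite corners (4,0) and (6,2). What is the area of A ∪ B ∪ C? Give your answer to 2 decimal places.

20.00

By inclusion–exclusion:
Individual areas: |A| = 10, |B| = 8, |C| = 4.
|A∩B| = 0 (no overlap).
|A∩C|: x∈[4,6], y∈[1,2] → 2·1 = 2.
|B∩C| = 0 (no overlap).
|A∩B∩C| = 0.
|A ∪ B ∪ C| = 22 − 2 + 0 = 20.00.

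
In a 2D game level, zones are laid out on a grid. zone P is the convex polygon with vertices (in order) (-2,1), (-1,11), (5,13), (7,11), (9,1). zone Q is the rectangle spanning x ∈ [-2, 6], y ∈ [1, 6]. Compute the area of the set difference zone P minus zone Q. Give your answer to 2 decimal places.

|zone P| = 103, |zone P∩zone Q| = 38.75.
|zone P ∖ zone Q| = |zone P| − |zone P∩zone Q| = 103 − 38.75 = 64.25.

64.25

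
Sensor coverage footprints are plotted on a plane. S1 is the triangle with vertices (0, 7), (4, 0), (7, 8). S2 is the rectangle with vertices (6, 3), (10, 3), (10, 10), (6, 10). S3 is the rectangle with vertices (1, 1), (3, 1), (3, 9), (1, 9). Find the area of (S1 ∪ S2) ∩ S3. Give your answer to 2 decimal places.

7.57

The region (S1 ∪ S2) ∩ S3 is the polygon with vertices (1,5.25), (1,7.143), (3,7.429), (3,1.75).
By the shoelace formula its area is 7.57.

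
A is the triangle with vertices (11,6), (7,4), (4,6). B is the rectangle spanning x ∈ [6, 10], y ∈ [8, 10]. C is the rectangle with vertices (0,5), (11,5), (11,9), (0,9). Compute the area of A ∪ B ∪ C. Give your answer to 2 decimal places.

By inclusion–exclusion:
Individual areas: |A| = 7, |B| = 8, |C| = 44.
|A∩B| = 0.
|A∩C| = 5.25.
|B∩C|: x∈[6,10], y∈[8,9] → 4·1 = 4.
|A∩B∩C| = 0.
|A ∪ B ∪ C| = 59 − 9.25 + 0 = 49.75.

49.75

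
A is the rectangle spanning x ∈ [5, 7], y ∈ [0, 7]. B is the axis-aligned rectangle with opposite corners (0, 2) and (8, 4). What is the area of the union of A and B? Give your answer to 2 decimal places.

26.00

By inclusion–exclusion:
Individual areas: |A| = 14, |B| = 16.
|A∩B|: x∈[5,7], y∈[2,4] → 2·2 = 4.
|A ∪ B| = 30 − 4 = 26.00.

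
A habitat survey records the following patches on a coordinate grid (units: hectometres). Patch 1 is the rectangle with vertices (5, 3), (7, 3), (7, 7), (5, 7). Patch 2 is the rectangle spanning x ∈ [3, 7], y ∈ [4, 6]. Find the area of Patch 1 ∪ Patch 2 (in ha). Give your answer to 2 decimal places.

By inclusion–exclusion:
Individual areas: |Patch 1| = 8, |Patch 2| = 8.
|Patch 1∩Patch 2|: x∈[5,7], y∈[4,6] → 2·2 = 4.
|Patch 1 ∪ Patch 2| = 16 − 4 = 12.00.

12.00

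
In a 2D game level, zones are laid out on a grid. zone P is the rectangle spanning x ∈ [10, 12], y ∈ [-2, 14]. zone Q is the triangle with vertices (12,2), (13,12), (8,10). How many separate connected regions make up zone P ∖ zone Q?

2

zone P ∖ zone Q splits into 2 disjoint pieces (area 12, area 5.6).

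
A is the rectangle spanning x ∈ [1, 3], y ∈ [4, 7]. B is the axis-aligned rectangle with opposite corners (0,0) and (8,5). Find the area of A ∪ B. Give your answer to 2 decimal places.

44.00

By inclusion–exclusion:
Individual areas: |A| = 6, |B| = 40.
|A∩B|: x∈[1,3], y∈[4,5] → 2·1 = 2.
|A ∪ B| = 46 − 2 = 44.00.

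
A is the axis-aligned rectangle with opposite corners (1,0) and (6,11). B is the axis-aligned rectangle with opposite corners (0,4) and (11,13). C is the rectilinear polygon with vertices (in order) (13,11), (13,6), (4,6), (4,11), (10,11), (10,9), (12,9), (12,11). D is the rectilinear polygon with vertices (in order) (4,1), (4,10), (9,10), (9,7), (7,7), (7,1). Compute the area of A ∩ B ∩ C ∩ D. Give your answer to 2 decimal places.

8.00

The intersection is the polygon with vertices (6,6), (4,6), (4,10), (6,10).
By the shoelace formula its area is 8.00.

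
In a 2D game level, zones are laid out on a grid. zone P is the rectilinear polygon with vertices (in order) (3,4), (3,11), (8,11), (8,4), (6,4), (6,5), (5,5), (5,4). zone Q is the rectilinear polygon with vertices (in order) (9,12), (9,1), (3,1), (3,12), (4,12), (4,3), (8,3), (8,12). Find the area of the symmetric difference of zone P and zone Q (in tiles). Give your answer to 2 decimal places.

50.00

|zone P| = 34, |zone Q| = 30, |zone P∩zone Q| = 7.
|zone P △ zone Q| = |zone P| + |zone Q| − 2·|zone P∩zone Q| = 34 + 30 − 14 = 50.00.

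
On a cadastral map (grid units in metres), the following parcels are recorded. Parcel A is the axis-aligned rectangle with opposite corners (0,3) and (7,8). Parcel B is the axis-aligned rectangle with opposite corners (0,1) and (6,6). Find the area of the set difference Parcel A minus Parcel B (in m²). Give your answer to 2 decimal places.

17.00

|Parcel A∩Parcel B|: x∈[0,6], y∈[3,6] → 6·3 = 18.
|Parcel A| = 35.
|Parcel A ∖ Parcel B| = |Parcel A| − |Parcel A∩Parcel B| = 35 − 18 = 17.00.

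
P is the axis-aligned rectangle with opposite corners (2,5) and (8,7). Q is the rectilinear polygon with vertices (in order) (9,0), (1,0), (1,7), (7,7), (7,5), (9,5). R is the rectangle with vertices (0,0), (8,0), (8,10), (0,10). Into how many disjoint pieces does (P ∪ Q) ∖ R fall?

1

(P ∪ Q) ∖ R is a single connected region.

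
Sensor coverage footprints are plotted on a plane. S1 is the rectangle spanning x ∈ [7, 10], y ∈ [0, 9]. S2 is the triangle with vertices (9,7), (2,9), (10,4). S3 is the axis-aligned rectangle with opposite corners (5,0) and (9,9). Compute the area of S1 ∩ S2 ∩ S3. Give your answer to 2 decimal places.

The intersection is the polygon with vertices (9,7), (9,4.625), (7,5.875), (7,7.571).
By the shoelace formula its area is 4.07.

4.07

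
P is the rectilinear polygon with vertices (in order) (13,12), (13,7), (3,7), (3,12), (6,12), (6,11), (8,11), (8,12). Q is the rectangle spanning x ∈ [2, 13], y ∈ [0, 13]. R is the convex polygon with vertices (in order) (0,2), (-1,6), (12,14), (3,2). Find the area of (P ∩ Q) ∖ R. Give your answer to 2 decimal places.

|P ∩ Q| = 48.
|(P ∩ Q) ∩ R| = 17.7163.
|(P ∩ Q) ∖ R| = 48 − 17.7163 = 30.28.

30.28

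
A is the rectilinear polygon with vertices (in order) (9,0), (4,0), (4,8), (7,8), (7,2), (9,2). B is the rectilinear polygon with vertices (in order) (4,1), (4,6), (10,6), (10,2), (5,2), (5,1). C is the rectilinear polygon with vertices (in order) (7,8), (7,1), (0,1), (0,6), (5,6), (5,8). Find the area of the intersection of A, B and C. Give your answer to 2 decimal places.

13.00

The intersection is the polygon with vertices (5,6), (7,6), (7,2), (5,2), (5,1), (4,1), (4,6).
By the shoelace formula its area is 13.00.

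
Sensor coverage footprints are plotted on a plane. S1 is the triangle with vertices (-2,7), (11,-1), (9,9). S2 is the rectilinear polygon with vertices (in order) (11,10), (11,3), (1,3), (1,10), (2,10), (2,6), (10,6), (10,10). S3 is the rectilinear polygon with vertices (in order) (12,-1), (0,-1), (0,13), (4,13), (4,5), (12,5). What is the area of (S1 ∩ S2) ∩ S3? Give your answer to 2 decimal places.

|S1 ∩ S2| = 24.5671.
|(S1 ∩ S2) ∩ S3| = 18.87.

18.87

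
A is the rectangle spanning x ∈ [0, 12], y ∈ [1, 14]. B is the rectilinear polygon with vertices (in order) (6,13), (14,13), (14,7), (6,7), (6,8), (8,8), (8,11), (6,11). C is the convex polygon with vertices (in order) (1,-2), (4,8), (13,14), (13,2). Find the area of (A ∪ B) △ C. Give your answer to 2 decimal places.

95.97

|A ∪ B| = 168.
|(A ∪ B) ∩ C| = 90.0167.
|(A ∪ B) △ C| = 168 + 108 − 180.0333 = 95.97.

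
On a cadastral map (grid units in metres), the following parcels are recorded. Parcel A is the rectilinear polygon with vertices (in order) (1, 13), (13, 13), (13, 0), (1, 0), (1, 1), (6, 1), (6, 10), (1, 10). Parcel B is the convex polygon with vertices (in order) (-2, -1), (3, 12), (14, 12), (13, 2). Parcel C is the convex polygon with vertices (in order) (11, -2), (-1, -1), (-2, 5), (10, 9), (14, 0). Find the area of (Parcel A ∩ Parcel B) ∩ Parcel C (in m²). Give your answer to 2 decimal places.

The region (Parcel A ∩ Parcel B) ∩ Parcel C is the polygon with vertices (3,0), (1,0), (1,1), (6,1), (6,7.667), (10,9), (13,2.25), (13,2).
By the shoelace formula its area is 45.21.

45.21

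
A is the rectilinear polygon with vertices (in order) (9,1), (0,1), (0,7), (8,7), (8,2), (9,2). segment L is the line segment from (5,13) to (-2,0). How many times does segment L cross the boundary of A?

2

The segment meets the boundary at (0,3.714), (1.769,7).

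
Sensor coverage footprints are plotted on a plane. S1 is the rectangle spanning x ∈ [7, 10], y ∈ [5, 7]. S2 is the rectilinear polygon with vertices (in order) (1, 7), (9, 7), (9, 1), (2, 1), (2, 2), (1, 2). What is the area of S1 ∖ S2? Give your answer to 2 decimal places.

|S1| = 6, |S1∩S2| = 4.
|S1 ∖ S2| = |S1| − |S1∩S2| = 6 − 4 = 2.00.

2.00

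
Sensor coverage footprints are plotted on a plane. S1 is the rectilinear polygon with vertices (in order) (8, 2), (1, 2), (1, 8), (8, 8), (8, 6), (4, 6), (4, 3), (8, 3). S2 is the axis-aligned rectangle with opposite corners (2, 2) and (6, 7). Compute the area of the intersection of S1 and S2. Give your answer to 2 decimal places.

14.00

The intersection is the polygon with vertices (2,2), (2,7), (6,7), (6,6), (4,6), (4,3), (6,3), (6,2).
By the shoelace formula its area is 14.00.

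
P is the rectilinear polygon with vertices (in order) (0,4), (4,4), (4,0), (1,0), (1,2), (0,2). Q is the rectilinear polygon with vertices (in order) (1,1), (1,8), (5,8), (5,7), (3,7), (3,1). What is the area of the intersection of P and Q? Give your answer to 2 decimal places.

The intersection is the polygon with vertices (3,4), (3,1), (1,1), (1,2), (1,4).
By the shoelace formula its area is 6.00.

6.00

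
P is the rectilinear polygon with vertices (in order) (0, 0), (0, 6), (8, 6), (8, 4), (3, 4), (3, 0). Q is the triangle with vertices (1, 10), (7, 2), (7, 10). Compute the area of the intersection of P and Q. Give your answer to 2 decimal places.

The intersection is the polygon with vertices (7,6), (7,4), (5.5,4), (4,6).
By the shoelace formula its area is 4.50.

4.50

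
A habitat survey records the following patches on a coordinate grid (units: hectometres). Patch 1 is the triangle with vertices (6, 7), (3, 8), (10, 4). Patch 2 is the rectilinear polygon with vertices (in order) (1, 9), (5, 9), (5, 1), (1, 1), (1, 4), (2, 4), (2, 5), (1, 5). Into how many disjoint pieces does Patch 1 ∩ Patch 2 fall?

1

Patch 1 ∩ Patch 2 is a single connected region.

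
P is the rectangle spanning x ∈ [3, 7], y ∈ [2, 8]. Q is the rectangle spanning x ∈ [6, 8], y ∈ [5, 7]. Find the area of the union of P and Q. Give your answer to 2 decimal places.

By inclusion–exclusion:
Individual areas: |P| = 24, |Q| = 4.
|P∩Q|: x∈[6,7], y∈[5,7] → 1·2 = 2.
|P ∪ Q| = 28 − 2 = 26.00.

26.00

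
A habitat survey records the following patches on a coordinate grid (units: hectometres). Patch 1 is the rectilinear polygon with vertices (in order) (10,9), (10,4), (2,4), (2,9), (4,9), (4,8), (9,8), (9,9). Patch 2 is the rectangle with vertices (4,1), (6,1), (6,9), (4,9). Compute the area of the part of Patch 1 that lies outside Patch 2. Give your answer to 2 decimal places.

|Patch 1| = 35, |Patch 1∩Patch 2| = 8.
|Patch 1 ∖ Patch 2| = |Patch 1| − |Patch 1∩Patch 2| = 35 − 8 = 27.00.

27.00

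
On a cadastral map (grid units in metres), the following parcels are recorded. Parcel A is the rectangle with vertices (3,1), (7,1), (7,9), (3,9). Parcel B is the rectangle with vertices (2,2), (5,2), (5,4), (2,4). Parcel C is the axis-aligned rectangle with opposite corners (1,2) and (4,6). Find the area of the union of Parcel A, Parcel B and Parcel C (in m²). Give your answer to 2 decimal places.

40.00

By inclusion–exclusion:
Individual areas: |Parcel A| = 32, |Parcel B| = 6, |Parcel C| = 12.
|Parcel A∩Parcel B|: x∈[3,5], y∈[2,4] → 2·2 = 4.
|Parcel A∩Parcel C|: x∈[3,4], y∈[2,6] → 1·4 = 4.
|Parcel B∩Parcel C|: x∈[2,4], y∈[2,4] → 2·2 = 4.
|Parcel A∩Parcel B∩Parcel C| = 2.
|Parcel A ∪ Parcel B ∪ Parcel C| = 50 − 12 + 2 = 40.00.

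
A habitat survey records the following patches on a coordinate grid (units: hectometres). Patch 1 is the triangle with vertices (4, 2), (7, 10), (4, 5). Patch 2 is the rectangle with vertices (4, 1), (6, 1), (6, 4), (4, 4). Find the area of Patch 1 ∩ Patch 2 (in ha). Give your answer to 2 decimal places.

The intersection is the polygon with vertices (4,2), (4,4), (4.75,4).
By the shoelace formula its area is 0.75.

0.75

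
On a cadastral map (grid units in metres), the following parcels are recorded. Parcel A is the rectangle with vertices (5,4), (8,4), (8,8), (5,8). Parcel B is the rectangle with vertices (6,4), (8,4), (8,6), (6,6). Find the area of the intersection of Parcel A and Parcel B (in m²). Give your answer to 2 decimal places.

4.00

|Parcel A∩Parcel B|: x∈[6,8], y∈[4,6] → 2·2 = 4.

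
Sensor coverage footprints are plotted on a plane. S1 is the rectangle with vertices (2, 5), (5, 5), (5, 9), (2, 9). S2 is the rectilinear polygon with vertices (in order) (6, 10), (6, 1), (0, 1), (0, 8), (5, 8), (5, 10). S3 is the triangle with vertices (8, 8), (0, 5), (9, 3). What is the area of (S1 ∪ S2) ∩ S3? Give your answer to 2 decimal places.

10.75

The region (S1 ∪ S2) ∩ S3 is the polygon with vertices (6,3.667), (0,5), (6,7.25).
By the shoelace formula its area is 10.75.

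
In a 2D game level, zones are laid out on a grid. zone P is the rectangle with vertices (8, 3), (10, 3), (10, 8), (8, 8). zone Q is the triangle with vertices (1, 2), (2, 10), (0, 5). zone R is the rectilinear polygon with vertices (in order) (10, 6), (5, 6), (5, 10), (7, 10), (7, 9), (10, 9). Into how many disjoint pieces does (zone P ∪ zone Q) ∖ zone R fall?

(zone P ∪ zone Q) ∖ zone R splits into 2 disjoint pieces (area 6, area 5.5).

2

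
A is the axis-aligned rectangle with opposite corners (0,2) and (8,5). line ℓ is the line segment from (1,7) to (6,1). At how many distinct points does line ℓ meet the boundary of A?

The segment meets the boundary at (5.167,2), (2.667,5).

2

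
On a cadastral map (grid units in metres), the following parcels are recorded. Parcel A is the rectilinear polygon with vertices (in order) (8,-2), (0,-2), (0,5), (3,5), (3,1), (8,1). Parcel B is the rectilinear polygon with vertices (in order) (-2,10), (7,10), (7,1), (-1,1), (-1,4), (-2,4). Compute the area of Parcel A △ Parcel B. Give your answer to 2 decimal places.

|Parcel A| = 36, |Parcel B| = 78, |Parcel A∩Parcel B| = 12.
|Parcel A △ Parcel B| = |Parcel A| + |Parcel B| − 2·|Parcel A∩Parcel B| = 36 + 78 − 24 = 90.00.

90.00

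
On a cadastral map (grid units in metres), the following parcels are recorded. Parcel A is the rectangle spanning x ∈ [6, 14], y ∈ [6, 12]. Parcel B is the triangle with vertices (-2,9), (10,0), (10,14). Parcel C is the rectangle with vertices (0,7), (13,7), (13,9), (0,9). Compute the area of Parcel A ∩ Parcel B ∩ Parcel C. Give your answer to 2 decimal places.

8.00

The intersection is the polygon with vertices (6,9), (10,9), (10,7), (6,7).
By the shoelace formula its area is 8.00.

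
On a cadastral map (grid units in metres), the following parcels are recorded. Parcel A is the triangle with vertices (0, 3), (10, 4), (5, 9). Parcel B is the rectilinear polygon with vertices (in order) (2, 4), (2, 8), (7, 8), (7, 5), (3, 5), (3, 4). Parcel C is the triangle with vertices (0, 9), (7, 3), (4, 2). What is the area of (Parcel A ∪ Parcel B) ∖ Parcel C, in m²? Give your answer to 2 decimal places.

|Parcel A ∪ Parcel B| = 30.8167.
|(Parcel A ∪ Parcel B) ∩ Parcel C| = 7.2905.
|(Parcel A ∪ Parcel B) ∖ Parcel C| = 30.8167 − 7.2905 = 23.53.

23.53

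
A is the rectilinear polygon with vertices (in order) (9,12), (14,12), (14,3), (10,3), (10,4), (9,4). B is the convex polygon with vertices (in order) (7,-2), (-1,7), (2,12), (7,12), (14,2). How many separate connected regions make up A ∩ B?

1

A ∩ B is a single connected region.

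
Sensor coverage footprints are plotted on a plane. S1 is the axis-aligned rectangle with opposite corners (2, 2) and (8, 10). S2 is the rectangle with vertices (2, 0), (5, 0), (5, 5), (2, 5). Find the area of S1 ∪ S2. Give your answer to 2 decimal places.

54.00

By inclusion–exclusion:
Individual areas: |S1| = 48, |S2| = 15.
|S1∩S2|: x∈[2,5], y∈[2,5] → 3·3 = 9.
|S1 ∪ S2| = 63 − 9 = 54.00.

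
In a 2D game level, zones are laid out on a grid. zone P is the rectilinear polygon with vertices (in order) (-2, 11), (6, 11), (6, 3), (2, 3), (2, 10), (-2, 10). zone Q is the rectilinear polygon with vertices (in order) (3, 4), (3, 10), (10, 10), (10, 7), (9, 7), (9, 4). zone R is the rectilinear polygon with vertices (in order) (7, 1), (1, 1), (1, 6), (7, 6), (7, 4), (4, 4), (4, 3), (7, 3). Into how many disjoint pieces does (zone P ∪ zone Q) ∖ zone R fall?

2

(zone P ∪ zone Q) ∖ zone R splits into 2 disjoint pieces (area 43, area 2).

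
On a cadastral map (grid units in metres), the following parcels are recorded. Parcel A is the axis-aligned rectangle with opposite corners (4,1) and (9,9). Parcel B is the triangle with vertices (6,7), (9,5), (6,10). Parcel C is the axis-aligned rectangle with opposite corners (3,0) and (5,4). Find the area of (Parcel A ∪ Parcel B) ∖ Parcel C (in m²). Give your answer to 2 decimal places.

|Parcel A ∪ Parcel B| = 40.3.
|(Parcel A ∪ Parcel B) ∩ Parcel C| = 3.
|(Parcel A ∪ Parcel B) ∖ Parcel C| = 40.3 − 3 = 37.30.

37.30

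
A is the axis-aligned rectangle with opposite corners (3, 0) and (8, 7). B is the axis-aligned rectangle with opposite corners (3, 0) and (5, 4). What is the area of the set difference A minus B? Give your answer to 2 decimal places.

27.00

|A∩B|: x∈[3,5], y∈[0,4] → 2·4 = 8.
|A| = 35.
|A ∖ B| = |A| − |A∩B| = 35 − 8 = 27.00.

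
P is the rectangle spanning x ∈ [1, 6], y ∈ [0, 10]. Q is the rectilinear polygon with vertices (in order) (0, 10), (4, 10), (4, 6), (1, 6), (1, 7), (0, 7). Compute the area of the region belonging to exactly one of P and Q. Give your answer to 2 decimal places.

|P| = 50, |Q| = 15, |P∩Q| = 12.
|P △ Q| = |P| + |Q| − 2·|P∩Q| = 50 + 15 − 24 = 41.00.

41.00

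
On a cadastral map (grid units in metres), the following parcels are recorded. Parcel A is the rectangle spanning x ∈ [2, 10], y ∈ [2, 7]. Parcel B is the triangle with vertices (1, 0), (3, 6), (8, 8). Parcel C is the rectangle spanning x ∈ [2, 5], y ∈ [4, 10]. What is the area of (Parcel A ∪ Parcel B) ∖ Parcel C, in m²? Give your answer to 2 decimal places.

|Parcel A ∪ Parcel B| = 42.0625.
|(Parcel A ∪ Parcel B) ∩ Parcel C| = 9.
|(Parcel A ∪ Parcel B) ∖ Parcel C| = 42.0625 − 9 = 33.06.

33.06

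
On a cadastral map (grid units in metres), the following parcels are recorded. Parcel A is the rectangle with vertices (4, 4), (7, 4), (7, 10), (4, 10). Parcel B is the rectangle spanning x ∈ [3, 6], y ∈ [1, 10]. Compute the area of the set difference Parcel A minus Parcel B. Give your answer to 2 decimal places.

|Parcel A∩Parcel B|: x∈[4,6], y∈[4,10] → 2·6 = 12.
|Parcel A| = 18.
|Parcel A ∖ Parcel B| = |Parcel A| − |Parcel A∩Parcel B| = 18 − 12 = 6.00.

6.00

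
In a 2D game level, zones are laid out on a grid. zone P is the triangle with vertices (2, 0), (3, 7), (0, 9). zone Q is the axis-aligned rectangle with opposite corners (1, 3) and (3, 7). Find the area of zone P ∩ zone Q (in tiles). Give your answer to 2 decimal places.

6.61

The intersection is the polygon with vertices (2.429,3), (1.333,3), (1,4.5), (1,7), (3,7).
By the shoelace formula its area is 6.61.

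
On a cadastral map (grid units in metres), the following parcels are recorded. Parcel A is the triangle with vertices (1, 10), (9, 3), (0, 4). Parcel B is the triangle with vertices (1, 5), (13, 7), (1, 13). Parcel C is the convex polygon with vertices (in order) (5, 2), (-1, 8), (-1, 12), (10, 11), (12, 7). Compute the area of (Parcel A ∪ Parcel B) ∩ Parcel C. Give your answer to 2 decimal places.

|Parcel A ∪ Parcel B| = 63.5.
|(Parcel A ∪ Parcel B) ∩ Parcel C| = 55.93.

55.93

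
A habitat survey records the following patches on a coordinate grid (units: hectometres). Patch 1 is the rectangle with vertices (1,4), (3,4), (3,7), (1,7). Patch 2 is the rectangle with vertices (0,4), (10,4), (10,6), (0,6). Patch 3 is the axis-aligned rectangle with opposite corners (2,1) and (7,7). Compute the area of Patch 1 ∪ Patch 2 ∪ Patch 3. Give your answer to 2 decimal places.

By inclusion–exclusion:
Individual areas: |Patch 1| = 6, |Patch 2| = 20, |Patch 3| = 30.
|Patch 1∩Patch 2|: x∈[1,3], y∈[4,6] → 2·2 = 4.
|Patch 1∩Patch 3|: x∈[2,3], y∈[4,7] → 1·3 = 3.
|Patch 2∩Patch 3|: x∈[2,7], y∈[4,6] → 5·2 = 10.
|Patch 1∩Patch 2∩Patch 3| = 2.
|Patch 1 ∪ Patch 2 ∪ Patch 3| = 56 − 17 + 2 = 41.00.

41.00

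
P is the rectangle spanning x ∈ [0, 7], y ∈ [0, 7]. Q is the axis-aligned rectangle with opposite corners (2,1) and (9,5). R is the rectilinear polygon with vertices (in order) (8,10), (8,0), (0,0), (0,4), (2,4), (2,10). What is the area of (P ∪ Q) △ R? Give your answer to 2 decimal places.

31.00

|P ∪ Q| = 57.
|(P ∪ Q) ∩ R| = 47.
|(P ∪ Q) △ R| = 57 + 68 − 94 = 31.00.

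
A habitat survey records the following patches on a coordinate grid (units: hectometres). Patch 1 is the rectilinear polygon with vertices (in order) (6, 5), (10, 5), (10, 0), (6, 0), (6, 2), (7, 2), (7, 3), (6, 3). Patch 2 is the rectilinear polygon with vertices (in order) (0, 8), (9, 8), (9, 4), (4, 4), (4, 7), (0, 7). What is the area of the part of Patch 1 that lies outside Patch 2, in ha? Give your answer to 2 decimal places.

16.00

|Patch 1| = 19, |Patch 1∩Patch 2| = 3.
|Patch 1 ∖ Patch 2| = |Patch 1| − |Patch 1∩Patch 2| = 19 − 3 = 16.00.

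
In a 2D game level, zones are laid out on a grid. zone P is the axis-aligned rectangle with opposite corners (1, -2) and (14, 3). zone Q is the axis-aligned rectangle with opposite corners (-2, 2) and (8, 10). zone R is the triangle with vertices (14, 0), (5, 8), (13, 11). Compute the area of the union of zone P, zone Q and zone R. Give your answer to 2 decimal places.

173.16

By inclusion–exclusion:
Individual areas: |zone P| = 65, |zone Q| = 80, |zone R| = 45.5.
|zone P∩zone Q|: x∈[1,8], y∈[2,3] → 7·1 = 7.
|zone P∩zone R| = 4.6534.
|zone Q∩zone R| = 5.6875.
|zone P∩zone Q∩zone R| = 0.
|zone P ∪ zone Q ∪ zone R| = 190.5 − 17.3409 + 0 = 173.16.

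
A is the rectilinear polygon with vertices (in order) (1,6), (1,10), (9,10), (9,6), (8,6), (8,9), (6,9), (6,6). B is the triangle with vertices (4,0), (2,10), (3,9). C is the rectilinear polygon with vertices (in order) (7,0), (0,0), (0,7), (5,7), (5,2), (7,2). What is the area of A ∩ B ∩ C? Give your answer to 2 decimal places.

The intersection is the polygon with vertices (2.6,7), (3.222,7), (3.333,6), (2.8,6).
By the shoelace formula its area is 0.58.

0.58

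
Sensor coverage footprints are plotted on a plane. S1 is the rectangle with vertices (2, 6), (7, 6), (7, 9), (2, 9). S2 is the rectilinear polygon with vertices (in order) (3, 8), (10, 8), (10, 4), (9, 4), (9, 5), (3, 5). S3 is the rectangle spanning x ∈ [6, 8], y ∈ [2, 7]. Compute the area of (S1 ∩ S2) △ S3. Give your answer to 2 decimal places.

16.00

|S1 ∩ S2| = 8.
|(S1 ∩ S2) ∩ S3| = 1.
|(S1 ∩ S2) △ S3| = 8 + 10 − 2 = 16.00.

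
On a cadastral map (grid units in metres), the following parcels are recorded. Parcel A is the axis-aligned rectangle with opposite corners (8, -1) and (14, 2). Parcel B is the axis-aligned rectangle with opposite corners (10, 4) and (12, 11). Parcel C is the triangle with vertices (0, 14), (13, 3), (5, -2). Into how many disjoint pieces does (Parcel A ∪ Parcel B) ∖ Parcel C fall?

2

(Parcel A ∪ Parcel B) ∖ Parcel C splits into 2 disjoint pieces (area 14.3875, area 12.6014).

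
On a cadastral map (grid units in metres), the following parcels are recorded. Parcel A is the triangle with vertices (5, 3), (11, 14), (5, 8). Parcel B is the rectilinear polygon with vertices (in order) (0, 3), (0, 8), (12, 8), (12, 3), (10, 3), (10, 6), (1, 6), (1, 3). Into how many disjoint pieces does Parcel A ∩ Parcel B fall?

Parcel A ∩ Parcel B is a single connected region.

1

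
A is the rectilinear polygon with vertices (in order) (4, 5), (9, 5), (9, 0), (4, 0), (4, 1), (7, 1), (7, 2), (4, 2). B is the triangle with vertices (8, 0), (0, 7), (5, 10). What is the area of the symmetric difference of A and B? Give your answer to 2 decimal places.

34.43

|A| = 22, |B| = 29.5, |A∩B| = 8.5357.
|A △ B| = |A| + |B| − 2·|A∩B| = 22 + 29.5 − 17.0714 = 34.43.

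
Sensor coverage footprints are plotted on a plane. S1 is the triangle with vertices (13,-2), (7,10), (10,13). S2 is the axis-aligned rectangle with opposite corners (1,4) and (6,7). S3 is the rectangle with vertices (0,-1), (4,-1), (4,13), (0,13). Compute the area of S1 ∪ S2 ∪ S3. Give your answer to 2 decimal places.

By inclusion–exclusion:
Individual areas: |S1| = 27, |S2| = 15, |S3| = 56.
|S1∩S2| = 0.
|S1∩S3| = 0.
|S2∩S3|: x∈[1,4], y∈[4,7] → 3·3 = 9.
|S1∩S2∩S3| = 0.
|S1 ∪ S2 ∪ S3| = 98 − 9 + 0 = 89.00.

89.00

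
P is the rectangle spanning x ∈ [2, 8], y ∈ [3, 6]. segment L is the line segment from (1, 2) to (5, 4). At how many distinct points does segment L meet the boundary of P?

The segment meets the boundary at (3,3).

1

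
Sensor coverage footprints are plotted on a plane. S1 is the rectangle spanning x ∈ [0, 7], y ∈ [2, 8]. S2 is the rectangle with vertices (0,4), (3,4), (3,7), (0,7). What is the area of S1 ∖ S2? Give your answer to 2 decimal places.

|S1∩S2|: x∈[0,3], y∈[4,7] → 3·3 = 9.
|S1| = 42.
|S1 ∖ S2| = |S1| − |S1∩S2| = 42 − 9 = 33.00.

33.00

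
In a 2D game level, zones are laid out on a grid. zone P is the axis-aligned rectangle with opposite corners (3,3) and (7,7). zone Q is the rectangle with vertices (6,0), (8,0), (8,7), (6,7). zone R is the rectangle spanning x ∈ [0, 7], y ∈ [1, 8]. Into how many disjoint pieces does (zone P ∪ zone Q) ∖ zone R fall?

1

(zone P ∪ zone Q) ∖ zone R is a single connected region.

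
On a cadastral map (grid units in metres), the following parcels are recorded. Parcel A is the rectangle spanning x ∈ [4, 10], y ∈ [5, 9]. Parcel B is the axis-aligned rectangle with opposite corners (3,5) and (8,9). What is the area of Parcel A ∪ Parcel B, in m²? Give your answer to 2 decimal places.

By inclusion–exclusion:
Individual areas: |Parcel A| = 24, |Parcel B| = 20.
|Parcel A∩Parcel B|: x∈[4,8], y∈[5,9] → 4·4 = 16.
|Parcel A ∪ Parcel B| = 44 − 16 = 28.00.

28.00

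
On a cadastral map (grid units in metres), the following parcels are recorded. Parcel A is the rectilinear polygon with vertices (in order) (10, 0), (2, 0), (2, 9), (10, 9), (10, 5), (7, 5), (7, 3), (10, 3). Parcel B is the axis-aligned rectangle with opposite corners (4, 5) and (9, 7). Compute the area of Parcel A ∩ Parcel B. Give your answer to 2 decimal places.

10.00

The intersection is the polygon with vertices (7,5), (4,5), (4,7), (9,7), (9,5).
By the shoelace formula its area is 10.00.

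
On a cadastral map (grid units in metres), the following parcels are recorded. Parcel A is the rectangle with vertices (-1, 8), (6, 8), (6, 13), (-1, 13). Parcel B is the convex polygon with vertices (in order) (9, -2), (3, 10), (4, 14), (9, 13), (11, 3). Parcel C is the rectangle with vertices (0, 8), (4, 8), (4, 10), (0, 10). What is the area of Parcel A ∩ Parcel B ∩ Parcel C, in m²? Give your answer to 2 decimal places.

The intersection is the polygon with vertices (3,10), (4,10), (4,8).
By the shoelace formula its area is 1.00.

1.00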